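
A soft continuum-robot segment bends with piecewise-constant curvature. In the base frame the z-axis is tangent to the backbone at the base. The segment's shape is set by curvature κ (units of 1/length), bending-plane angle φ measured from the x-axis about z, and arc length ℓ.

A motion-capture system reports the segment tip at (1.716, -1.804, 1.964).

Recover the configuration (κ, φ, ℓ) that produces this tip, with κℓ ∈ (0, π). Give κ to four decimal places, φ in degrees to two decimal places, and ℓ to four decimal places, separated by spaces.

0.4952 313.57 3.6469

ρ = √(x²+y²) = √(1.716² + -1.804²) = 2.48979
φ = atan2(y, x) mod 360° = atan2(-1.804, 1.716) = 313.5679°
|p|² = ρ² + z² = 2.48979² + 1.964² = 10.05637
κ = 2ρ / |p|² = 2×2.48979 / 10.05637 = 0.49517
θ = 2·atan2(ρ, z) = 2·atan2(2.48979, 1.964) = 1.80582 rad
ℓ = θ/κ = 1.80582/0.49517 = 3.64688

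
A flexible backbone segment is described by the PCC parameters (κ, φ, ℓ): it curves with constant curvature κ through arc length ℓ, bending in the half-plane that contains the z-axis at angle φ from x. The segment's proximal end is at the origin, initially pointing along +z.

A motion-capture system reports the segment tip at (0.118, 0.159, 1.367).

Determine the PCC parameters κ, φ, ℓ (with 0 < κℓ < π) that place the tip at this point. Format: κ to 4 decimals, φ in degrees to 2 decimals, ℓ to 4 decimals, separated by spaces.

ρ = √(x²+y²) = √(0.118² + 0.159²) = 0.19800
φ = atan2(y, x) mod 360° = atan2(0.159, 0.118) = 53.4195°
|p|² = ρ² + z² = 0.19800² + 1.367² = 1.90789
κ = 2ρ / |p|² = 2×0.19800 / 1.90789 = 0.20756
θ = 2·atan2(ρ, z) = 2·atan2(0.19800, 1.367) = 0.28769 rad
ℓ = θ/κ = 0.28769/0.20756 = 1.38604

0.2076 53.42 1.3860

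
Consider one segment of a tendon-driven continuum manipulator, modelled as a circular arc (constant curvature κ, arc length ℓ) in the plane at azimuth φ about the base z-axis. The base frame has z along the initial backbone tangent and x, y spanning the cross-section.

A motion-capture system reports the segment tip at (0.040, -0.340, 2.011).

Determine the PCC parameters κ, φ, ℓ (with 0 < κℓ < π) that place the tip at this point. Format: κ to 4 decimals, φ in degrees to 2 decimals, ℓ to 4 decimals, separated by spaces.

0.1645 276.71 2.0496

ρ = √(x²+y²) = √(0.040² + -0.340²) = 0.34234
φ = atan2(y, x) mod 360° = atan2(-0.340, 0.040) = 276.7098°
|p|² = ρ² + z² = 0.34234² + 2.011² = 4.16132
κ = 2ρ / |p|² = 2×0.34234 / 4.16132 = 0.16454
θ = 2·atan2(ρ, z) = 2·atan2(0.34234, 2.011) = 0.33724 rad
ℓ = θ/κ = 0.33724/0.16454 = 2.04963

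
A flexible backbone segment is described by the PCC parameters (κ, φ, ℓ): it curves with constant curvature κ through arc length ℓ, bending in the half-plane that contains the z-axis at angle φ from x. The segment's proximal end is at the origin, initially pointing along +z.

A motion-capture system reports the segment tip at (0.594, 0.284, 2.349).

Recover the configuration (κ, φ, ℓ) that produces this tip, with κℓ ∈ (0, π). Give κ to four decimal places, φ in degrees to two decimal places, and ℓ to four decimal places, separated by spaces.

ρ = √(x²+y²) = √(0.594² + 0.284²) = 0.65840
φ = atan2(y, x) mod 360° = atan2(0.284, 0.594) = 25.5531°
|p|² = ρ² + z² = 0.65840² + 2.349² = 5.95129
κ = 2ρ / |p|² = 2×0.65840 / 5.95129 = 0.22126
θ = 2·atan2(ρ, z) = 2·atan2(0.65840, 2.349) = 0.54656 rad
ℓ = θ/κ = 0.54656/0.22126 = 2.47016

0.2213 25.55 2.4702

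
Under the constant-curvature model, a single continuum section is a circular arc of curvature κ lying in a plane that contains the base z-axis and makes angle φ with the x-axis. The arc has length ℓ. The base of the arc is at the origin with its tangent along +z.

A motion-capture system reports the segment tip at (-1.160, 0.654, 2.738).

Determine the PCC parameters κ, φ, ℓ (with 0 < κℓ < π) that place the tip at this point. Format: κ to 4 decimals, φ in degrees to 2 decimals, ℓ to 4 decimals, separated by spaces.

0.2873 150.59 3.1512

ρ = √(x²+y²) = √(-1.160² + 0.654²) = 1.33166
φ = atan2(y, x) mod 360° = atan2(0.654, -1.160) = 150.5860°
|p|² = ρ² + z² = 1.33166² + 2.738² = 9.26996
κ = 2ρ / |p|² = 2×1.33166 / 9.26996 = 0.28731
θ = 2·atan2(ρ, z) = 2·atan2(1.33166, 2.738) = 0.90536 rad
ℓ = θ/κ = 0.90536/0.28731 = 3.15119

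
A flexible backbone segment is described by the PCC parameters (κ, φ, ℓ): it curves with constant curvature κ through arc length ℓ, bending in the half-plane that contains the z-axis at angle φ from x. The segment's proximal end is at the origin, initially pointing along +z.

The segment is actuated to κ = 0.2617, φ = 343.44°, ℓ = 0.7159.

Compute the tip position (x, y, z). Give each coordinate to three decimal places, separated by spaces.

0.064 -0.019 0.712

θ = κ·ℓ = 0.2617 × 0.7159 = 0.18735 rad
ρ = (1 − cos θ)/κ = (1 − 0.98250)/0.2617 = 0.06687
z = sin θ / κ = 0.18626/0.2617 = 0.71172
x = ρ cos φ = 0.06687 × cos(343.44°) = 0.06409
y = ρ sin φ = 0.06687 × sin(343.44°) = -0.01906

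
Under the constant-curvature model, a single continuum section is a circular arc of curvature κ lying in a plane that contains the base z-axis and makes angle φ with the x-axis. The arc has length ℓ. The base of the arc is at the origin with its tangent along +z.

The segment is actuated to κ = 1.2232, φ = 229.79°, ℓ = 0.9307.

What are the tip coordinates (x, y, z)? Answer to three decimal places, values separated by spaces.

θ = κ·ℓ = 1.2232 × 0.9307 = 1.13843 rad
ρ = (1 − cos θ)/κ = (1 − 0.41902)/1.2232 = 0.47497
z = sin θ / κ = 0.90798/1.2232 = 0.74230
x = ρ cos φ = 0.47497 × cos(229.79°) = -0.30664
y = ρ sin φ = 0.47497 × sin(229.79°) = -0.36273

-0.307 -0.363 0.742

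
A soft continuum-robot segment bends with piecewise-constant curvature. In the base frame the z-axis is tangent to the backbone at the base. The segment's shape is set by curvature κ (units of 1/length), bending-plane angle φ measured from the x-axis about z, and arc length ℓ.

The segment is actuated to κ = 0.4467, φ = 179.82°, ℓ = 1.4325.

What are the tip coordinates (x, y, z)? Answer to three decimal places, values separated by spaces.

θ = κ·ℓ = 0.4467 × 1.4325 = 0.63990 rad
ρ = (1 − cos θ)/κ = (1 − 0.80216)/0.4467 = 0.44290
z = sin θ / κ = 0.59711/0.4467 = 1.33672
x = ρ cos φ = 0.44290 × cos(179.82°) = -0.44290
y = ρ sin φ = 0.44290 × sin(179.82°) = 0.00139

-0.443 0.001 1.337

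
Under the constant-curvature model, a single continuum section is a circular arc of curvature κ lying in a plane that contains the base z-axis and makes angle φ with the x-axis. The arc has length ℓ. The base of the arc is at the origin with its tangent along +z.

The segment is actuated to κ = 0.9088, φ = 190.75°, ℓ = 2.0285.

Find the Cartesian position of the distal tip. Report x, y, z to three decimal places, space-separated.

θ = κ·ℓ = 0.9088 × 2.0285 = 1.84350 rad
ρ = (1 − cos θ)/κ = (1 − -0.26934)/0.9088 = 1.39672
z = sin θ / κ = 0.96305/0.9088 = 1.05969
x = ρ cos φ = 1.39672 × cos(190.75°) = -1.37221
y = ρ sin φ = 1.39672 × sin(190.75°) = -0.26052

-1.372 -0.261 1.060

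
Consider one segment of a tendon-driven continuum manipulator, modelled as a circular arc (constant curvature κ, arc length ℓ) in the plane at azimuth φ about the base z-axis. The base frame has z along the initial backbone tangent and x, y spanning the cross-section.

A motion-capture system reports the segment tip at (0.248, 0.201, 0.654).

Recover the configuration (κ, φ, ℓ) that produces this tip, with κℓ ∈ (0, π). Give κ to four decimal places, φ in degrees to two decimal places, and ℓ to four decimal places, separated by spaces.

ρ = √(x²+y²) = √(0.248² + 0.201²) = 0.31923
φ = atan2(y, x) mod 360° = atan2(0.201, 0.248) = 39.0242°
|p|² = ρ² + z² = 0.31923² + 0.654² = 0.52962
κ = 2ρ / |p|² = 2×0.31923 / 0.52962 = 1.20549
θ = 2·atan2(ρ, z) = 2·atan2(0.31923, 0.654) = 0.90819 rad
ℓ = θ/κ = 0.90819/1.20549 = 0.75338

1.2055 39.02 0.7534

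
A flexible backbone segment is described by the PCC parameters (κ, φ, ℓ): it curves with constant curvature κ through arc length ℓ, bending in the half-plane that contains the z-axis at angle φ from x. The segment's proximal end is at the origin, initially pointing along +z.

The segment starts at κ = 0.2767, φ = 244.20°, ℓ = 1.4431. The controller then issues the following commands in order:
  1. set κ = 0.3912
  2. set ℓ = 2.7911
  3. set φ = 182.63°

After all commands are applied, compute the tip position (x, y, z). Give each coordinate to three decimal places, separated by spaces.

initial: κ=0.2767, φ=244.20°, ℓ=1.4431
cmd 1: set κ=0.3912 → (κ,φ,ℓ)=(0.3912,244.20°,1.4431) → tip=(-0.1726,-0.3571,1.3677)
cmd 2: set ℓ=2.7911 → (κ,φ,ℓ)=(0.3912,244.20°,2.7911) → tip=(-0.5999,-1.2409,2.2686)
cmd 3: set φ=182.63° → (κ,φ,ℓ)=(0.3912,182.63°,2.7911) → tip=(-1.3768,-0.0632,2.2686)

-1.377 -0.063 2.269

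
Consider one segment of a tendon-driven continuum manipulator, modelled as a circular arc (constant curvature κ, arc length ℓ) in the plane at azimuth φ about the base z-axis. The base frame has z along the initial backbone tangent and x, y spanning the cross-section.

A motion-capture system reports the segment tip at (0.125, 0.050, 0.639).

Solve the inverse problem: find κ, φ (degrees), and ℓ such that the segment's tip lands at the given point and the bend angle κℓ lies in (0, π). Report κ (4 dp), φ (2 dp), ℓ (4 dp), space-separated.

0.6314 21.80 0.6577

ρ = √(x²+y²) = √(0.125² + 0.050²) = 0.13463
φ = atan2(y, x) mod 360° = atan2(0.050, 0.125) = 21.8014°
|p|² = ρ² + z² = 0.13463² + 0.639² = 0.42645
κ = 2ρ / |p|² = 2×0.13463 / 0.42645 = 0.63140
θ = 2·atan2(ρ, z) = 2·atan2(0.13463, 0.639) = 0.41530 rad
ℓ = θ/κ = 0.41530/0.63140 = 0.65774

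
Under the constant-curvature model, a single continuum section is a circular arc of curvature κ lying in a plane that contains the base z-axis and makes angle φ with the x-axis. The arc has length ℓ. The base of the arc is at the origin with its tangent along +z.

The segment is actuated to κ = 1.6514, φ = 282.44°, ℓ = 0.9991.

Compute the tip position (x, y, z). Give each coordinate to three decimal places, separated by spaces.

θ = κ·ℓ = 1.6514 × 0.9991 = 1.64991 rad
ρ = (1 − cos θ)/κ = (1 − -0.07903)/1.6514 = 0.65341
z = sin θ / κ = 0.99687/1.6514 = 0.60365
x = ρ cos φ = 0.65341 × cos(282.44°) = 0.14075
y = ρ sin φ = 0.65341 × sin(282.44°) = -0.63807

0.141 -0.638 0.604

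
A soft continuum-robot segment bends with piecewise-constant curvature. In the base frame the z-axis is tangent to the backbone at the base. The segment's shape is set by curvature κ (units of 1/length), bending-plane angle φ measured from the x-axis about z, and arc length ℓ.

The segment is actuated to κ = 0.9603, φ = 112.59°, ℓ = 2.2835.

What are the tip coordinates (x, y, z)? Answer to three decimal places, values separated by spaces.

θ = κ·ℓ = 0.9603 × 2.2835 = 2.19285 rad
ρ = (1 − cos θ)/κ = (1 − -0.58270)/0.9603 = 1.64813
z = sin θ / κ = 0.81269/0.9603 = 0.84628
x = ρ cos φ = 1.64813 × cos(112.59°) = -0.63310
y = ρ sin φ = 1.64813 × sin(112.59°) = 1.52168

-0.633 1.522 0.846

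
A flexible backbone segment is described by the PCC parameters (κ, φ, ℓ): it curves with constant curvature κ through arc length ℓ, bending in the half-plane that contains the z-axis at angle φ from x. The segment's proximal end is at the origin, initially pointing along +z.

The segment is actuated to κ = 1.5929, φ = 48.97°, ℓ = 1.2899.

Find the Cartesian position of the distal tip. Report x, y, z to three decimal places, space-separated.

0.604 0.694 0.556

θ = κ·ℓ = 1.5929 × 1.2899 = 2.05468 rad
ρ = (1 − cos θ)/κ = (1 − -0.46522)/1.5929 = 0.91985
z = sin θ / κ = 0.88519/1.5929 = 0.55571
x = ρ cos φ = 0.91985 × cos(48.97°) = 0.60384
y = ρ sin φ = 0.91985 × sin(48.97°) = 0.69390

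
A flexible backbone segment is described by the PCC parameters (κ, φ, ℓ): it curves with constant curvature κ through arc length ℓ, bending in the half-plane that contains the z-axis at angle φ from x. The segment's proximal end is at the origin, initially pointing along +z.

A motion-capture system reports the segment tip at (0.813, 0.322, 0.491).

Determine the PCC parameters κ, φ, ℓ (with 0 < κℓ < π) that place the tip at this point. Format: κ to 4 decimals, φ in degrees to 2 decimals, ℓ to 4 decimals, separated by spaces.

1.7389 21.61 1.2182

ρ = √(x²+y²) = √(0.813² + 0.322²) = 0.87444
φ = atan2(y, x) mod 360° = atan2(0.322, 0.813) = 21.6067°
|p|² = ρ² + z² = 0.87444² + 0.491² = 1.00573
κ = 2ρ / |p|² = 2×0.87444 / 1.00573 = 1.73892
θ = 2·atan2(ρ, z) = 2·atan2(0.87444, 0.491) = 2.11833 rad
ℓ = θ/κ = 2.11833/1.73892 = 1.21819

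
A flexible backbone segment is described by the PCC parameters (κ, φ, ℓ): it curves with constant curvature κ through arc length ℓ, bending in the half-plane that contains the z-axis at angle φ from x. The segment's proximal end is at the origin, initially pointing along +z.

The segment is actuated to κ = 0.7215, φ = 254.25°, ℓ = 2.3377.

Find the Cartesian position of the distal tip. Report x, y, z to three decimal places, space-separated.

θ = κ·ℓ = 0.7215 × 2.3377 = 1.68665 rad
ρ = (1 − cos θ)/κ = (1 − -0.11560)/0.7215 = 1.54622
z = sin θ / κ = 0.99330/0.7215 = 1.37671
x = ρ cos φ = 1.54622 × cos(254.25°) = -0.41971
y = ρ sin φ = 1.54622 × sin(254.25°) = -1.48816

-0.420 -1.488 1.377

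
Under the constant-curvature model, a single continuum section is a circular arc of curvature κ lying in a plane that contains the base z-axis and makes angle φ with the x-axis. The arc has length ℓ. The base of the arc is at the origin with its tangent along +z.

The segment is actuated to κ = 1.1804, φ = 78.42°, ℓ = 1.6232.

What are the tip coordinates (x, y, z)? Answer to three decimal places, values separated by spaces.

0.228 1.111 0.797

θ = κ·ℓ = 1.1804 × 1.6232 = 1.91603 rad
ρ = (1 − cos θ)/κ = (1 − -0.33841)/1.1804 = 1.13386
z = sin θ / κ = 0.94100/1.1804 = 0.79719
x = ρ cos φ = 1.13386 × cos(78.42°) = 0.22761
y = ρ sin φ = 1.13386 × sin(78.42°) = 1.11078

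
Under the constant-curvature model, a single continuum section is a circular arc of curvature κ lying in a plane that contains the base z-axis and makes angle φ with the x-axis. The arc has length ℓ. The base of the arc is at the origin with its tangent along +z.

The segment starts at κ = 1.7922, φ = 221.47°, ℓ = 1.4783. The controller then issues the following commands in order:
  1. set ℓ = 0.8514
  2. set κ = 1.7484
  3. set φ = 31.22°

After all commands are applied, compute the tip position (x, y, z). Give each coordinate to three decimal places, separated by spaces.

0.449 0.272 0.570

initial: κ=1.7922, φ=221.47°, ℓ=1.4783
cmd 1: set ℓ=0.8514 → (κ,φ,ℓ)=(1.7922,221.47°,0.8514) → tip=(-0.3993,-0.3529,0.5574)
cmd 2: set κ=1.7484 → (κ,φ,ℓ)=(1.7484,221.47°,0.8514) → tip=(-0.3934,-0.3477,0.5700)
cmd 3: set φ=31.22° → (κ,φ,ℓ)=(1.7484,31.22°,0.8514) → tip=(0.4490,0.2721,0.5700)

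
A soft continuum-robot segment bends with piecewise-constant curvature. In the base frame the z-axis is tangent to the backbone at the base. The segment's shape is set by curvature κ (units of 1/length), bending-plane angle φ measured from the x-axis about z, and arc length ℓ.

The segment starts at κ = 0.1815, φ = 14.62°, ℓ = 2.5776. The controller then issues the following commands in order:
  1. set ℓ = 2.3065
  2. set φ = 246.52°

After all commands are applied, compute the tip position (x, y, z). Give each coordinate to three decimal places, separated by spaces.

-0.190 -0.436 2.240

initial: κ=0.1815, φ=14.62°, ℓ=2.5776
cmd 1: set ℓ=2.3065 → (κ,φ,ℓ)=(0.1815,14.62°,2.3065) → tip=(0.4604,0.1201,2.2397)
cmd 2: set φ=246.52° → (κ,φ,ℓ)=(0.1815,246.52°,2.3065) → tip=(-0.1896,-0.4364,2.2397)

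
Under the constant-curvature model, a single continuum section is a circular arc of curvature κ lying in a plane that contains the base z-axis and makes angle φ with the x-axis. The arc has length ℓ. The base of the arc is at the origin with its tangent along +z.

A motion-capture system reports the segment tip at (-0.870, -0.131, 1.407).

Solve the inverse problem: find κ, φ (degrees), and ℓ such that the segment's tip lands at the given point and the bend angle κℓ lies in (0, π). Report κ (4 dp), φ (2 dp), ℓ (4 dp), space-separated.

ρ = √(x²+y²) = √(-0.870² + -0.131²) = 0.87981
φ = atan2(y, x) mod 360° = atan2(-0.131, -0.870) = 188.5630°
|p|² = ρ² + z² = 0.87981² + 1.407² = 2.75371
κ = 2ρ / |p|² = 2×0.87981 / 2.75371 = 0.63900
θ = 2·atan2(ρ, z) = 2·atan2(0.87981, 1.407) = 1.11764 rad
ℓ = θ/κ = 1.11764/0.63900 = 1.74905

0.6390 188.56 1.7491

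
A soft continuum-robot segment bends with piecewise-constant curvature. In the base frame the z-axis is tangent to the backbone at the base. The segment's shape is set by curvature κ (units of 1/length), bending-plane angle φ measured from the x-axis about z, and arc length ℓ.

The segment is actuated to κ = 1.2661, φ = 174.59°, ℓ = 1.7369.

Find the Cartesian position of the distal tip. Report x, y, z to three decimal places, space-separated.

-1.248 0.118 0.639

θ = κ·ℓ = 1.2661 × 1.7369 = 2.19909 rad
ρ = (1 − cos θ)/κ = (1 − -0.58776)/1.2661 = 1.25406
z = sin θ / κ = 0.80903/1.2661 = 0.63900
x = ρ cos φ = 1.25406 × cos(174.59°) = -1.24847
y = ρ sin φ = 1.25406 × sin(174.59°) = 0.11824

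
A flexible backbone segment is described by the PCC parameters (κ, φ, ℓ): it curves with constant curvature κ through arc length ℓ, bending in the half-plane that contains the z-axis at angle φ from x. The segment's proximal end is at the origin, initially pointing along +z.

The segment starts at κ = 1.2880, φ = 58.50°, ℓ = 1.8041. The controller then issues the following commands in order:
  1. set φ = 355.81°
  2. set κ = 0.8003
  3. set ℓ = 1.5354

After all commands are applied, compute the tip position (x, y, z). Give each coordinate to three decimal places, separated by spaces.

initial: κ=1.2880, φ=58.50°, ℓ=1.8041
cmd 1: set φ=355.81° → (κ,φ,ℓ)=(1.2880,355.81°,1.8041) → tip=(1.3038,-0.0955,0.5666)
cmd 2: set κ=0.8003 → (κ,φ,ℓ)=(0.8003,355.81°,1.8041) → tip=(1.0884,-0.0797,1.2395)
cmd 3: set ℓ=1.5354 → (κ,φ,ℓ)=(0.8003,355.81°,1.5354) → tip=(0.8282,-0.0607,1.1772)

0.828 -0.061 1.177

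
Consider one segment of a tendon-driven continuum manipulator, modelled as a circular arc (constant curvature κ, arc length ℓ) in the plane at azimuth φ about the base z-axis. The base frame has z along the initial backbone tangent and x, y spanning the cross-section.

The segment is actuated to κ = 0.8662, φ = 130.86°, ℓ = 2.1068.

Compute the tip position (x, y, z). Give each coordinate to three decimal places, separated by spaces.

θ = κ·ℓ = 0.8662 × 2.1068 = 1.82491 rad
ρ = (1 − cos θ)/κ = (1 − -0.25139)/0.8662 = 1.44469
z = sin θ / κ = 0.96789/0.8662 = 1.11739
x = ρ cos φ = 1.44469 × cos(130.86°) = -0.94513
y = ρ sin φ = 1.44469 × sin(130.86°) = 1.09263

-0.945 1.093 1.117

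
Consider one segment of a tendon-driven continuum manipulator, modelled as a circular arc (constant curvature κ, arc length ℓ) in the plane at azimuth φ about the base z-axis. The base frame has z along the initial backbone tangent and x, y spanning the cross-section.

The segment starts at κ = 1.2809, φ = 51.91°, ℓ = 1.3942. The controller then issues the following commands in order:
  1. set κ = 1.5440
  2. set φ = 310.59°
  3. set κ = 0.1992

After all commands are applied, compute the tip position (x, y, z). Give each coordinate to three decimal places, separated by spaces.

0.125 -0.146 1.376

initial: κ=1.2809, φ=51.91°, ℓ=1.3942
cmd 1: set κ=1.5440 → (κ,φ,ℓ)=(1.5440,51.91°,1.3942) → tip=(0.6191,0.7899,0.5411)
cmd 2: set φ=310.59° → (κ,φ,ℓ)=(1.5440,310.59°,1.3942) → tip=(0.6530,-0.7621,0.5411)
cmd 3: set κ=0.1992 → (κ,φ,ℓ)=(0.1992,310.59°,1.3942) → tip=(0.1252,-0.1461,1.3763)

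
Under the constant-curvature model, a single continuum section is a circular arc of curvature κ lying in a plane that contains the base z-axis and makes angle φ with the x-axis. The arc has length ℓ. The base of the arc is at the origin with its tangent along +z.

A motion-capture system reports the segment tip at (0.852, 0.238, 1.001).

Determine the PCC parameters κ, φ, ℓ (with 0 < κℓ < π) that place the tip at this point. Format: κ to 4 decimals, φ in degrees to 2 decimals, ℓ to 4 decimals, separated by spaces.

ρ = √(x²+y²) = √(0.852² + 0.238²) = 0.88462
φ = atan2(y, x) mod 360° = atan2(0.238, 0.852) = 15.6073°
|p|² = ρ² + z² = 0.88462² + 1.001² = 1.78455
κ = 2ρ / |p|² = 2×0.88462 / 1.78455 = 0.99142
θ = 2·atan2(ρ, z) = 2·atan2(0.88462, 1.001) = 1.44751 rad
ℓ = θ/κ = 1.44751/0.99142 = 1.46004

0.9914 15.61 1.4600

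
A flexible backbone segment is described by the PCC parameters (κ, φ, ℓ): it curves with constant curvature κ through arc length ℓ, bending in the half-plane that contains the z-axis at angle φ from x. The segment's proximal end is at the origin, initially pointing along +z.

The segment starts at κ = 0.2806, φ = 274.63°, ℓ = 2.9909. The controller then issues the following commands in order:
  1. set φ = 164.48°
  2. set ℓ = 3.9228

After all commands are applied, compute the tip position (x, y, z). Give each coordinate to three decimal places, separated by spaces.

-1.879 0.522 3.177

initial: κ=0.2806, φ=274.63°, ℓ=2.9909
cmd 1: set φ=164.48° → (κ,φ,ℓ)=(0.2806,164.48°,2.9909) → tip=(-1.1400,0.3166,2.6520)
cmd 2: set ℓ=3.9228 → (κ,φ,ℓ)=(0.2806,164.48°,3.9228) → tip=(-1.8785,0.5217,3.1773)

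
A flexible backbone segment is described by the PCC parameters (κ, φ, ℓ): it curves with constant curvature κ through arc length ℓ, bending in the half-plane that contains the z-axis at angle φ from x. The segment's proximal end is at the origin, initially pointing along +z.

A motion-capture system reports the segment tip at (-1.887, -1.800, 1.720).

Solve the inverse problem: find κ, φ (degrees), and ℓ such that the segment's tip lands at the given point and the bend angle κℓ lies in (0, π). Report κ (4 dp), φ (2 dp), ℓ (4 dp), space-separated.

ρ = √(x²+y²) = √(-1.887² + -1.800²) = 2.60783
φ = atan2(y, x) mod 360° = atan2(-1.800, -1.887) = 223.6483°
|p|² = ρ² + z² = 2.60783² + 1.720² = 9.75917
κ = 2ρ / |p|² = 2×2.60783 / 9.75917 = 0.53444
θ = 2·atan2(ρ, z) = 2·atan2(2.60783, 1.720) = 1.97547 rad
ℓ = θ/κ = 1.97547/0.53444 = 3.69636

0.5344 223.65 3.6964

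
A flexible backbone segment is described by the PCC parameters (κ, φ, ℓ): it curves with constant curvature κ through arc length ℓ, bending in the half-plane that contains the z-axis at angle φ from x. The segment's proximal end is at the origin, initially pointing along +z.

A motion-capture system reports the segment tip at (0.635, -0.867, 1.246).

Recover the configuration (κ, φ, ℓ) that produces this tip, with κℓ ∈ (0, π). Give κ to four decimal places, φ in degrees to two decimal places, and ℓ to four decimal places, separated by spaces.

0.7939 306.22 1.7930

ρ = √(x²+y²) = √(0.635² + -0.867²) = 1.07467
φ = atan2(y, x) mod 360° = atan2(-0.867, 0.635) = 306.2194°
|p|² = ρ² + z² = 1.07467² + 1.246² = 2.70743
κ = 2ρ / |p|² = 2×1.07467 / 2.70743 = 0.79387
θ = 2·atan2(ρ, z) = 2·atan2(1.07467, 1.246) = 1.42341 rad
ℓ = θ/κ = 1.42341/0.79387 = 1.79301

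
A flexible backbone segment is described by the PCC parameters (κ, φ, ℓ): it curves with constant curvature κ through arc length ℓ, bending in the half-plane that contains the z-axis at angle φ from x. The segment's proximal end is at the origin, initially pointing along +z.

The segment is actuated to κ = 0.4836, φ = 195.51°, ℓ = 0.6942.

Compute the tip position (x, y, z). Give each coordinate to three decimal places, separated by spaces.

-0.111 -0.031 0.681

θ = κ·ℓ = 0.4836 × 0.6942 = 0.33572 rad
ρ = (1 − cos θ)/κ = (1 − 0.94417)/0.4836 = 0.11544
z = sin θ / κ = 0.32944/0.4836 = 0.68123
x = ρ cos φ = 0.11544 × cos(195.51°) = -0.11123
y = ρ sin φ = 0.11544 × sin(195.51°) = -0.03087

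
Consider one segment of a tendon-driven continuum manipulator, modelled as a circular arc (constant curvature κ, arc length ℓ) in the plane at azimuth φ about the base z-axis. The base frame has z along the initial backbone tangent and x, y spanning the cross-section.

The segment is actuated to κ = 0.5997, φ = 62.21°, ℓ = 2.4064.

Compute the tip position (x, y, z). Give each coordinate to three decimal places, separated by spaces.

θ = κ·ℓ = 0.5997 × 2.4064 = 1.44312 rad
ρ = (1 − cos θ)/κ = (1 − 0.12733)/0.5997 = 1.45517
z = sin θ / κ = 0.99186/0.5997 = 1.65393
x = ρ cos φ = 1.45517 × cos(62.21°) = 0.67845
y = ρ sin φ = 1.45517 × sin(62.21°) = 1.28734

0.678 1.287 1.654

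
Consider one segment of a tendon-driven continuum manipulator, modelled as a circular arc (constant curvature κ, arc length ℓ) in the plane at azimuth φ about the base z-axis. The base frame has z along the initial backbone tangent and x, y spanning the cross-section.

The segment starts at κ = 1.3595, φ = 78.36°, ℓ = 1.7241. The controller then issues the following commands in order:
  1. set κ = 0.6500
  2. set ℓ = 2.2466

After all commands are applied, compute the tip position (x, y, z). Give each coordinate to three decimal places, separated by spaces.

initial: κ=1.3595, φ=78.36°, ℓ=1.7241
cmd 1: set κ=0.6500 → (κ,φ,ℓ)=(0.6500,78.36°,1.7241) → tip=(0.1754,0.8512,1.3852)
cmd 2: set ℓ=2.2466 → (κ,φ,ℓ)=(0.6500,78.36°,2.2466) → tip=(0.2762,1.3406,1.5291)

0.276 1.341 1.529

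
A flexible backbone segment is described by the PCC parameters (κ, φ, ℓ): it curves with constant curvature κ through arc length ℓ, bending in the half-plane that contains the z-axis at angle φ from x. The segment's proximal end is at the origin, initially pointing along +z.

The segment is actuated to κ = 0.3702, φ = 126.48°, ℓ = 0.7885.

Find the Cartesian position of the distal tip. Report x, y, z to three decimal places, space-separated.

θ = κ·ℓ = 0.3702 × 0.7885 = 0.29190 rad
ρ = (1 − cos θ)/κ = (1 − 0.95770)/0.3702 = 0.11427
z = sin θ / κ = 0.28777/0.3702 = 0.77735
x = ρ cos φ = 0.11427 × cos(126.48°) = -0.06794
y = ρ sin φ = 0.11427 × sin(126.48°) = 0.09188

-0.068 0.092 0.777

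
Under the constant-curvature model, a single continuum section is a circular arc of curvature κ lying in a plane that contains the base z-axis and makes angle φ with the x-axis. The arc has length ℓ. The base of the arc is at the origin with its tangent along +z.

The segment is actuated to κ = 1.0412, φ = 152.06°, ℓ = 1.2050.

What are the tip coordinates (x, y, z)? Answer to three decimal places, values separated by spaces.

-0.585 0.310 0.913

θ = κ·ℓ = 1.0412 × 1.2050 = 1.25465 rad
ρ = (1 − cos θ)/κ = (1 − 0.31091)/1.0412 = 0.66182
z = sin θ / κ = 0.95044/1.0412 = 0.91283
x = ρ cos φ = 0.66182 × cos(152.06°) = -0.58468
y = ρ sin φ = 0.66182 × sin(152.06°) = 0.31009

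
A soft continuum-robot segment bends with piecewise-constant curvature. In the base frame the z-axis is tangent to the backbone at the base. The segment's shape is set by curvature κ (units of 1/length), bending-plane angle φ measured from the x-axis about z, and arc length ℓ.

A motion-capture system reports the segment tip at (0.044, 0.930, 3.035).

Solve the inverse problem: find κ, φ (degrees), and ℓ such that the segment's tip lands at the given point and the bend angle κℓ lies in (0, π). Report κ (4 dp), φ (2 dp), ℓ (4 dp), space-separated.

ρ = √(x²+y²) = √(0.044² + 0.930²) = 0.93104
φ = atan2(y, x) mod 360° = atan2(0.930, 0.044) = 87.2913°
|p|² = ρ² + z² = 0.93104² + 3.035² = 10.07806
κ = 2ρ / |p|² = 2×0.93104 / 10.07806 = 0.18477
θ = 2·atan2(ρ, z) = 2·atan2(0.93104, 3.035) = 0.59531 rad
ℓ = θ/κ = 0.59531/0.18477 = 3.22196

0.1848 87.29 3.2220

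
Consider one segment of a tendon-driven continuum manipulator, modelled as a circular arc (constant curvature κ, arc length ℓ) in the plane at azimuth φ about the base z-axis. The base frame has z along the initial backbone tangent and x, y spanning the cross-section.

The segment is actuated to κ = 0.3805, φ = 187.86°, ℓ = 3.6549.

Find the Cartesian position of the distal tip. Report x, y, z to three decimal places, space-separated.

-2.137 -0.295 2.586

θ = κ·ℓ = 0.3805 × 3.6549 = 1.39069 rad
ρ = (1 − cos θ)/κ = (1 − 0.17913)/0.3805 = 2.15733
z = sin θ / κ = 0.98382/0.3805 = 2.58561
x = ρ cos φ = 2.15733 × cos(187.86°) = -2.13707
y = ρ sin φ = 2.15733 × sin(187.86°) = -0.29502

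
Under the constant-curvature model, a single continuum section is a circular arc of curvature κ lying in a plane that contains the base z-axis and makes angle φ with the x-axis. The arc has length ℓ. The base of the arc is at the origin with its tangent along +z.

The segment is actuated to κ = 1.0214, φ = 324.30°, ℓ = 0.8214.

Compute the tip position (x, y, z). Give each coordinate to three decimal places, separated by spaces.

θ = κ·ℓ = 1.0214 × 0.8214 = 0.83898 rad
ρ = (1 − cos θ)/κ = (1 − 0.66822)/1.0214 = 0.32483
z = sin θ / κ = 0.74396/1.0214 = 0.72837
x = ρ cos φ = 0.32483 × cos(324.30°) = 0.26379
y = ρ sin φ = 0.32483 × sin(324.30°) = -0.18955

0.264 -0.190 0.728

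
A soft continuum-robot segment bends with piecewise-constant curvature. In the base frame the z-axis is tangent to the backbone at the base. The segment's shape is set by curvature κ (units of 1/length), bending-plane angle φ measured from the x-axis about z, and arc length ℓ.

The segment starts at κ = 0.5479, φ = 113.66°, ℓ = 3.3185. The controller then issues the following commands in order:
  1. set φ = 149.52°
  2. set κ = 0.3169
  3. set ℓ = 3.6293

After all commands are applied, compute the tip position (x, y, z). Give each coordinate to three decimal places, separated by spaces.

-1.609 0.947 2.880

initial: κ=0.5479, φ=113.66°, ℓ=3.3185
cmd 1: set φ=149.52° → (κ,φ,ℓ)=(0.5479,149.52°,3.3185) → tip=(-1.9581,1.1525,1.7696)
cmd 2: set κ=0.3169 → (κ,φ,ℓ)=(0.3169,149.52°,3.3185) → tip=(-1.3702,0.8065,2.7398)
cmd 3: set ℓ=3.6293 → (κ,φ,ℓ)=(0.3169,149.52°,3.6293) → tip=(-1.6089,0.9470,2.8805)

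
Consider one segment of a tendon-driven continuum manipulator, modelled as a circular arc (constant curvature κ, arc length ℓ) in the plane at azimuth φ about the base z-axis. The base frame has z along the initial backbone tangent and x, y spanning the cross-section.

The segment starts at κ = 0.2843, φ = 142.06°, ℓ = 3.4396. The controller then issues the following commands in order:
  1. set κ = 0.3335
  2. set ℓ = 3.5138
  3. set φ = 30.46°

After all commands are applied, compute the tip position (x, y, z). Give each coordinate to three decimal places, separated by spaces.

1.581 0.930 2.763

initial: κ=0.2843, φ=142.06°, ℓ=3.4396
cmd 1: set κ=0.3335 → (κ,φ,ℓ)=(0.3335,142.06°,3.4396) → tip=(-1.3926,1.0856,2.7334)
cmd 2: set ℓ=3.5138 → (κ,φ,ℓ)=(0.3335,142.06°,3.5138) → tip=(-1.4462,1.1275,2.7630)
cmd 3: set φ=30.46° → (κ,φ,ℓ)=(0.3335,30.46°,3.5138) → tip=(1.5807,0.9296,2.7630)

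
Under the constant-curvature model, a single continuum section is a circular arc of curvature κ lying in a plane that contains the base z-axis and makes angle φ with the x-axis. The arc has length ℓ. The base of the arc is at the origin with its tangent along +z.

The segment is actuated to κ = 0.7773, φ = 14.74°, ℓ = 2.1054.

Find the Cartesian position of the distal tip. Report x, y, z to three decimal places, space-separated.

θ = κ·ℓ = 0.7773 × 2.1054 = 1.63653 rad
ρ = (1 − cos θ)/κ = (1 − -0.06568)/0.7773 = 1.37101
z = sin θ / κ = 0.99784/0.7773 = 1.28373
x = ρ cos φ = 1.37101 × cos(14.74°) = 1.32589
y = ρ sin φ = 1.37101 × sin(14.74°) = 0.34883

1.326 0.349 1.284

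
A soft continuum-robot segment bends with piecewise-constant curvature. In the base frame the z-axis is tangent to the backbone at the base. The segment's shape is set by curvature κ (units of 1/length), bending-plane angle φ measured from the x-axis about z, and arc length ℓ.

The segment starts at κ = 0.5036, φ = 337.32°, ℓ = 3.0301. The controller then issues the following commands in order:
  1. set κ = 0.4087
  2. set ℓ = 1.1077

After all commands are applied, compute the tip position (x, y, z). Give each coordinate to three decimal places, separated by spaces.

initial: κ=0.5036, φ=337.32°, ℓ=3.0301
cmd 1: set κ=0.4087 → (κ,φ,ℓ)=(0.4087,337.32°,3.0301) → tip=(1.5209,-0.6356,2.3129)
cmd 2: set ℓ=1.1077 → (κ,φ,ℓ)=(0.4087,337.32°,1.1077) → tip=(0.2274,-0.0950,1.0702)

0.227 -0.095 1.070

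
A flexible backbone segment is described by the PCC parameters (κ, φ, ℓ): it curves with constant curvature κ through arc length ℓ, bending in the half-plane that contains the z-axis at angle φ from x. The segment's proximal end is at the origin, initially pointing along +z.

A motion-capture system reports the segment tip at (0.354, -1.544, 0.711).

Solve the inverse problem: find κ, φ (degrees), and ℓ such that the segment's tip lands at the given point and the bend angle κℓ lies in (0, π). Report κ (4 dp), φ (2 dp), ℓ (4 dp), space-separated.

ρ = √(x²+y²) = √(0.354² + -1.544²) = 1.58406
φ = atan2(y, x) mod 360° = atan2(-1.544, 0.354) = 282.9133°
|p|² = ρ² + z² = 1.58406² + 0.711² = 3.01477
κ = 2ρ / |p|² = 2×1.58406 / 3.01477 = 1.05087
θ = 2·atan2(ρ, z) = 2·atan2(1.58406, 0.711) = 2.29780 rad
ℓ = θ/κ = 2.29780/1.05087 = 2.18658

1.0509 282.91 2.1866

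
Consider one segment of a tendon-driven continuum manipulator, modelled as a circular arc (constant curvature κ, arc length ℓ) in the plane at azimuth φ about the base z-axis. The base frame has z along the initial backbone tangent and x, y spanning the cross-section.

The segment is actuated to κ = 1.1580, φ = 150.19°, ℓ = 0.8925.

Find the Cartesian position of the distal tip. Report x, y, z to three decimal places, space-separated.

θ = κ·ℓ = 1.1580 × 0.8925 = 1.03351 rad
ρ = (1 − cos θ)/κ = (1 − 0.51180)/1.1580 = 0.42159
z = sin θ / κ = 0.85910/1.1580 = 0.74189
x = ρ cos φ = 0.42159 × cos(150.19°) = -0.36580
y = ρ sin φ = 0.42159 × sin(150.19°) = 0.20958

-0.366 0.210 0.742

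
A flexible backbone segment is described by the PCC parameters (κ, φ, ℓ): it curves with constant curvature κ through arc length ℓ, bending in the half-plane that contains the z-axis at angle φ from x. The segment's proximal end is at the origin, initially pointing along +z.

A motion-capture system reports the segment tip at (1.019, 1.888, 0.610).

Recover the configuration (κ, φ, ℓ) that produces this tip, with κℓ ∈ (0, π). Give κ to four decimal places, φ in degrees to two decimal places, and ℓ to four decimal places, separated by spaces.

0.8625 61.64 3.0001

ρ = √(x²+y²) = √(1.019² + 1.888²) = 2.14544
φ = atan2(y, x) mod 360° = atan2(1.888, 1.019) = 61.6432°
|p|² = ρ² + z² = 2.14544² + 0.610² = 4.97500
κ = 2ρ / |p|² = 2×2.14544 / 4.97500 = 0.86249
θ = 2·atan2(ρ, z) = 2·atan2(2.14544, 0.610) = 2.58756 rad
ℓ = θ/κ = 2.58756/0.86249 = 3.00012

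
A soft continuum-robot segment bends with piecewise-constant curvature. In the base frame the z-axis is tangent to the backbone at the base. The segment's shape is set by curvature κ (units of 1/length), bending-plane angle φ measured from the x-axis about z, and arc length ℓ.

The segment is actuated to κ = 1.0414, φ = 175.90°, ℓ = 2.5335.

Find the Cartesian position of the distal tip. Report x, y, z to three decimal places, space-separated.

-1.797 0.129 0.463

θ = κ·ℓ = 1.0414 × 2.5335 = 2.63839 rad
ρ = (1 − cos θ)/κ = (1 − -0.87604)/1.0414 = 1.80146
z = sin θ / κ = 0.48224/1.0414 = 0.46307
x = ρ cos φ = 1.80146 × cos(175.90°) = -1.79685
y = ρ sin φ = 1.80146 × sin(175.90°) = 0.12880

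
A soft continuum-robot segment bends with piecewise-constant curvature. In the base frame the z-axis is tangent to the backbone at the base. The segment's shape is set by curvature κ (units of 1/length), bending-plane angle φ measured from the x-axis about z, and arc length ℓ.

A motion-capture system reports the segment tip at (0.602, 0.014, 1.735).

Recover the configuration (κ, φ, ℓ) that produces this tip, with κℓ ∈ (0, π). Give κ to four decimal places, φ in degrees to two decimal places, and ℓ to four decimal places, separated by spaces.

0.3571 1.33 1.8711

ρ = √(x²+y²) = √(0.602² + 0.014²) = 0.60216
φ = atan2(y, x) mod 360° = atan2(0.014, 0.602) = 1.3322°
|p|² = ρ² + z² = 0.60216² + 1.735² = 3.37283
κ = 2ρ / |p|² = 2×0.60216 / 3.37283 = 0.35707
θ = 2·atan2(ρ, z) = 2·atan2(0.60216, 1.735) = 0.66812 rad
ℓ = θ/κ = 0.66812/0.35707 = 1.87113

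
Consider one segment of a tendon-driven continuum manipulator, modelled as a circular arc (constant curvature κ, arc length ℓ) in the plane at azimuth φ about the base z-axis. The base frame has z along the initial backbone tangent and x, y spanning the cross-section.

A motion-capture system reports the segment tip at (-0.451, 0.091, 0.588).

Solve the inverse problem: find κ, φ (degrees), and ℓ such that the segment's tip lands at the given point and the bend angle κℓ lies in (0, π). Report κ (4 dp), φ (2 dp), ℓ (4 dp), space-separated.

1.6508 168.59 0.8044

ρ = √(x²+y²) = √(-0.451² + 0.091²) = 0.46009
φ = atan2(y, x) mod 360° = atan2(0.091, -0.451) = 168.5924°
|p|² = ρ² + z² = 0.46009² + 0.588² = 0.55743
κ = 2ρ / |p|² = 2×0.46009 / 0.55743 = 1.65076
θ = 2·atan2(ρ, z) = 2·atan2(0.46009, 0.588) = 1.32791 rad
ℓ = θ/κ = 1.32791/1.65076 = 0.80442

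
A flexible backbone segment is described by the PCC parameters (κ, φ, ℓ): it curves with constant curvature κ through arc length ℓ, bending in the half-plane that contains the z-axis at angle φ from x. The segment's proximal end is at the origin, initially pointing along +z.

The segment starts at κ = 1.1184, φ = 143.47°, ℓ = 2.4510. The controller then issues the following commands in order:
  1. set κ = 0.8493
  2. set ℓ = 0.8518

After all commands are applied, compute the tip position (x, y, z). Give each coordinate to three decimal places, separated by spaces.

initial: κ=1.1184, φ=143.47°, ℓ=2.4510
cmd 1: set κ=0.8493 → (κ,φ,ℓ)=(0.8493,143.47°,2.4510) → tip=(-1.4087,1.0435,1.0271)
cmd 2: set ℓ=0.8518 → (κ,φ,ℓ)=(0.8493,143.47°,0.8518) → tip=(-0.2370,0.1755,0.7794)

-0.237 0.176 0.779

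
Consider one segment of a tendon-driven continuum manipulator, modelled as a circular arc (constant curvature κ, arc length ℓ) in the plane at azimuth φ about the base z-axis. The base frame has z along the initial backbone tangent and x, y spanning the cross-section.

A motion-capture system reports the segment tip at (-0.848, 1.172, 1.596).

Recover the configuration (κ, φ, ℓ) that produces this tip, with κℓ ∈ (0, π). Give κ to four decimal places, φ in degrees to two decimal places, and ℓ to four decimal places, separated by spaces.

0.6236 125.89 2.3618

ρ = √(x²+y²) = √(-0.848² + 1.172²) = 1.44661
φ = atan2(y, x) mod 360° = atan2(1.172, -0.848) = 125.8876°
|p|² = ρ² + z² = 1.44661² + 1.596² = 4.63990
κ = 2ρ / |p|² = 2×1.44661 / 4.63990 = 0.62355
θ = 2·atan2(ρ, z) = 2·atan2(1.44661, 1.596) = 1.47268 rad
ℓ = θ/κ = 1.47268/0.62355 = 2.36175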